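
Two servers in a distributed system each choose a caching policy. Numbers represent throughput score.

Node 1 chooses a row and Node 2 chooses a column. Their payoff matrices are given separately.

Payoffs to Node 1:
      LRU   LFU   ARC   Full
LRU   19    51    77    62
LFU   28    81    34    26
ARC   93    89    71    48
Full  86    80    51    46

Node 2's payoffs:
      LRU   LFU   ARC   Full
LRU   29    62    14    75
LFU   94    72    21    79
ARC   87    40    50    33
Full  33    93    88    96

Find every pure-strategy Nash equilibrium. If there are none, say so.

The pure Nash equilibria are (LRU, Full), (ARC, LRU).

For each strategy profile, look for a profitable unilateral deviation.
(LRU, LRU): Node 1 can switch to LFU (19 → 28). Not NE.
(LRU, LFU): Node 1 can switch to LFU (51 → 81). Not NE.
(LRU, ARC): Node 2 can switch to LRU (14 → 29). Not NE.
(LRU, Full): Node 1 gets 62, best alternative 48; Node 2 gets 75, best alternative 62. No profitable deviation — NE.
(LFU, LRU): Node 1 can switch to ARC (28 → 93). Not NE.
(LFU, LFU): Node 1 can switch to ARC (81 → 89). Not NE.
(LFU, ARC): Node 1 can switch to LRU (34 → 77). Not NE.
(LFU, Full): Node 1 can switch to LRU (26 → 62). Not NE.
(ARC, LRU): Node 1 gets 93, best alternative 86; Node 2 gets 87, best alternative 50. No profitable deviation — NE.
(ARC, LFU): Node 2 can switch to LRU (40 → 87). Not NE.
(ARC, ARC): Node 1 can switch to LRU (71 → 77). Not NE.
(ARC, Full): Node 1 can switch to LRU (48 → 62). Not NE.
(The remaining 4 profiles each have a profitable deviation by the same check.)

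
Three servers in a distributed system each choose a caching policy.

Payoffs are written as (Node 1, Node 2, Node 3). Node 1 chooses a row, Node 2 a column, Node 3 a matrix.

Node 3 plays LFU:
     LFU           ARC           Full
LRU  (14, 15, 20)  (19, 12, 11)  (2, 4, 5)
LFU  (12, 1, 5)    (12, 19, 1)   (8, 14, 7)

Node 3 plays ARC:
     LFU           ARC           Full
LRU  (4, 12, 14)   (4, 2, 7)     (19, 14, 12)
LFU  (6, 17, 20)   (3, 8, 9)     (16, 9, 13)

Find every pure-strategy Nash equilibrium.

(LRU, LFU, LFU): Node 1 gets 14, best alternative 12; Node 2 gets 15, best alternative 12; Node 3 gets 20, best alternative 14. No profitable deviation — NE.
(LRU, LFU, ARC): Node 1 can switch to LFU (4 → 6). Not NE.
(LRU, ARC, LFU): Node 2 can switch to LFU (12 → 15). Not NE.
(LRU, ARC, ARC): Node 2 can switch to LFU (2 → 12). Not NE.
(LRU, Full, LFU): Node 1 can switch to LFU (2 → 8). Not NE.
(LRU, Full, ARC): Node 1 gets 19, best alternative 16; Node 2 gets 14, best alternative 12; Node 3 gets 12, best alternative 5. No profitable deviation — NE.
(LFU, LFU, LFU): Node 1 can switch to LRU (12 → 14). Not NE.
(LFU, LFU, ARC): Node 1 gets 6, best alternative 4; Node 2 gets 17, best alternative 9; Node 3 gets 20, best alternative 5. No profitable deviation — NE.
(LFU, ARC, LFU): Node 1 can switch to LRU (12 → 19). Not NE.
(LFU, ARC, ARC): Node 1 can switch to LRU (3 → 4). Not NE.
(LFU, Full, LFU): Node 2 can switch to ARC (14 → 19). Not NE.
(The remaining 1 profile has a profitable deviation by the same check.)

Pure-strategy Nash equilibria: (LRU, LFU, LFU); (LRU, Full, ARC); (LFU, LFU, ARC)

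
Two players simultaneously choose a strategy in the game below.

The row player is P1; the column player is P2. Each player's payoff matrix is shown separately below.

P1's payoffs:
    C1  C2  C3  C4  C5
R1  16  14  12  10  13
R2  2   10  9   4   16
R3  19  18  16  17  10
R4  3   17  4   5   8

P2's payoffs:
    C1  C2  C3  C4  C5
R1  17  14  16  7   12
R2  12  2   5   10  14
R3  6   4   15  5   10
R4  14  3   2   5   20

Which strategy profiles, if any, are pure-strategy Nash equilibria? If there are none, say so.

For each player, find the best response to each opponent profile; mutual best responses are the pure NE.
P1 against C1: payoffs 16, 2, 19, 3 → best response R3.
P1 against C2: payoffs 14, 10, 18, 17 → best response R3.
P1 against C3: payoffs 12, 9, 16, 4 → best response R3.
P1 against C4: payoffs 10, 4, 17, 5 → best response R3.
P1 against C5: payoffs 13, 16, 10, 8 → best response R2.
P2 against R1: payoffs 17, 14, 16, 7, 12 → best response C1.
P2 against R2: payoffs 12, 2, 5, 10, 14 → best response C5.
P2 against R3: payoffs 6, 4, 15, 5, 10 → best response C3.
P2 against R4: payoffs 14, 3, 2, 5, 20 → best response C5.
Mutual best responses: (R2, C5); (R3, C3).

Pure-strategy Nash equilibria: (R2, C5), (R3, C3)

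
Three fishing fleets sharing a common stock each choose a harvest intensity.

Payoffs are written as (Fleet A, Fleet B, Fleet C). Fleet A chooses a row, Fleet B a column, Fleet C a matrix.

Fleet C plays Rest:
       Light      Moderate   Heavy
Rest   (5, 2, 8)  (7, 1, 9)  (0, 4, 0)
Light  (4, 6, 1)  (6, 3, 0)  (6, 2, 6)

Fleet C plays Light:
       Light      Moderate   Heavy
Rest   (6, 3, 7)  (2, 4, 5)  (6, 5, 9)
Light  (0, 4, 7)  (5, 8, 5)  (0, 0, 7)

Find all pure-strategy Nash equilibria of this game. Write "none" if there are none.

Pure-strategy Nash equilibria: (Rest, Heavy, Light) and (Light, Moderate, Light)

Fleet A against (Light, Rest): payoffs 5, 4 → best response Rest.
Fleet A against (Light, Light): payoffs 6, 0 → best response Rest.
Fleet A against (Moderate, Rest): payoffs 7, 6 → best response Rest.
Fleet A against (Moderate, Light): payoffs 2, 5 → best response Light.
Fleet A against (Heavy, Rest): payoffs 0, 6 → best response Light.
Fleet A against (Heavy, Light): payoffs 6, 0 → best response Rest.
Fleet B against (Rest, Rest): payoffs 2, 1, 4 → best response Heavy.
Fleet B against (Rest, Light): payoffs 3, 4, 5 → best response Heavy.
Fleet B against (Light, Rest): payoffs 6, 3, 2 → best response Light.
Fleet B against (Light, Light): payoffs 4, 8, 0 → best response Moderate.
Fleet C against (Rest, Light): payoffs 8, 7 → best response Rest.
Fleet C against (Rest, Moderate): payoffs 9, 5 → best response Rest.
Fleet C against (Rest, Heavy): payoffs 0, 9 → best response Light.
Fleet C against (Light, Light): payoffs 1, 7 → best response Light.
Fleet C against (Light, Moderate): payoffs 0, 5 → best response Light.
Fleet C against (Light, Heavy): payoffs 6, 7 → best response Light.
Mutual best responses: (Rest, Heavy, Light); (Light, Moderate, Light).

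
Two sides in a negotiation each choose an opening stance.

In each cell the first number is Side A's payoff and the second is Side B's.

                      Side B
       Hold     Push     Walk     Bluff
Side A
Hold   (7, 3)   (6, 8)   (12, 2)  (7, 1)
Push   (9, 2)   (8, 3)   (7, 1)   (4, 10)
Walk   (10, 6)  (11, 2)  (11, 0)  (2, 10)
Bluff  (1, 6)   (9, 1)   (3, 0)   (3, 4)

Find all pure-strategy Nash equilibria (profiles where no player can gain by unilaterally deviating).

There is no pure-strategy Nash equilibrium.

For each player, find the best response to each opponent profile; mutual best responses are the pure NE.
Side A against Hold: payoffs 7, 9, 10, 1 → best response Walk.
Side A against Push: payoffs 6, 8, 11, 9 → best response Walk.
Side A against Walk: payoffs 12, 7, 11, 3 → best response Hold.
Side A against Bluff: payoffs 7, 4, 2, 3 → best response Hold.
Side B against Hold: payoffs 3, 8, 2, 1 → best response Push.
Side B against Push: payoffs 2, 3, 1, 10 → best response Bluff.
Side B against Walk: payoffs 6, 2, 0, 10 → best response Bluff.
Side B against Bluff: payoffs 6, 1, 0, 4 → best response Hold.
No profile is a mutual best response for all players.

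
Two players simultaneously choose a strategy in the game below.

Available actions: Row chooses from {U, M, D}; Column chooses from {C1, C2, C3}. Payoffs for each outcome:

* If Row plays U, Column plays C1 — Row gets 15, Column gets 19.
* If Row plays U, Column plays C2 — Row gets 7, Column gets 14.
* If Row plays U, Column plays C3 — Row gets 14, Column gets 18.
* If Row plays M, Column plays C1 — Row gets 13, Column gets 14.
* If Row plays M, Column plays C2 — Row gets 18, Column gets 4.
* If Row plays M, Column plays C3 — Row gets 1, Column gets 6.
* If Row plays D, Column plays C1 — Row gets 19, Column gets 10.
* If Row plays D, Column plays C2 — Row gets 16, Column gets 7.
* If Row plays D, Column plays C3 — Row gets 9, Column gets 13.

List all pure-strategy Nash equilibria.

none

For each player, find the best response to each opponent profile; mutual best responses are the pure NE.
Row against C1: payoffs 15, 13, 19 → best response D.
Row against C2: payoffs 7, 18, 16 → best response M.
Row against C3: payoffs 14, 1, 9 → best response U.
Column against U: payoffs 19, 14, 18 → best response C1.
Column against M: payoffs 14, 4, 6 → best response C1.
Column against D: payoffs 10, 7, 13 → best response C3.
No profile is a mutual best response for all players.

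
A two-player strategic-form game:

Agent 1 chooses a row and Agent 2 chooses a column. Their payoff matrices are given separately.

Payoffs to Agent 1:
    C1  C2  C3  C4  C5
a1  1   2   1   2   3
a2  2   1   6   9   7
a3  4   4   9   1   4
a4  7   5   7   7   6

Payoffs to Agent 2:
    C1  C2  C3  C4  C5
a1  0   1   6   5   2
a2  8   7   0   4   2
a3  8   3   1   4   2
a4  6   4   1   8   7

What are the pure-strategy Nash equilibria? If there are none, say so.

none

Check each profile: it is a Nash equilibrium iff no player can strictly gain by switching unilaterally.
(a1, C1): Agent 1 can switch to a2 (1 → 2). Not NE.
(a1, C2): Agent 1 can switch to a3 (2 → 4). Not NE.
(a1, C3): Agent 1 can switch to a2 (1 → 6). Not NE.
(a1, C4): Agent 1 can switch to a2 (2 → 9). Not NE.
(a1, C5): Agent 1 can switch to a2 (3 → 7). Not NE.
(a2, C1): Agent 1 can switch to a3 (2 → 4). Not NE.
(The remaining 14 profiles each have a profitable deviation by the same check.)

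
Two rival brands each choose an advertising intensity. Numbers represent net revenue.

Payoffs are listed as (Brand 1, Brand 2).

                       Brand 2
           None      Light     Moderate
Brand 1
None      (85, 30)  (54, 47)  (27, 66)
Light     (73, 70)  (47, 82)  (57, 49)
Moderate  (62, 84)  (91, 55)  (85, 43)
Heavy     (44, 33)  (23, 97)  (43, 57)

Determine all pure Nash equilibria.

Mark each player's best response to every combination of opponents' strategies; a profile where every player is best-responding is a pure Nash equilibrium.
Brand 1 against None: payoffs 85, 73, 62, 44 → best response None.
Brand 1 against Light: payoffs 54, 47, 91, 23 → best response Moderate.
Brand 1 against Moderate: payoffs 27, 57, 85, 43 → best response Moderate.
Brand 2 against None: payoffs 30, 47, 66 → best response Moderate.
Brand 2 against Light: payoffs 70, 82, 49 → best response Light.
Brand 2 against Moderate: payoffs 84, 55, 43 → best response None.
Brand 2 against Heavy: payoffs 33, 97, 57 → best response Light.
No profile is a mutual best response for all players.

No pure-strategy Nash equilibrium.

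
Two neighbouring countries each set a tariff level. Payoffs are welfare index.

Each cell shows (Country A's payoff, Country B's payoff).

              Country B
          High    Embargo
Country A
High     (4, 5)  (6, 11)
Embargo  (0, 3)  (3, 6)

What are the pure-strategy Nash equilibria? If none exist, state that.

For each strategy profile, look for a profitable unilateral deviation.
(High, High): Country B can switch to Embargo (5 → 11). Not NE.
(High, Embargo): Country A gets 6, best alternative 3; Country B gets 11, best alternative 5. No profitable deviation — NE.
(Embargo, High): Country A can switch to High (0 → 4). Not NE.
(Embargo, Embargo): Country A can switch to High (3 → 6). Not NE.

The unique pure-strategy Nash equilibrium is (High, Embargo).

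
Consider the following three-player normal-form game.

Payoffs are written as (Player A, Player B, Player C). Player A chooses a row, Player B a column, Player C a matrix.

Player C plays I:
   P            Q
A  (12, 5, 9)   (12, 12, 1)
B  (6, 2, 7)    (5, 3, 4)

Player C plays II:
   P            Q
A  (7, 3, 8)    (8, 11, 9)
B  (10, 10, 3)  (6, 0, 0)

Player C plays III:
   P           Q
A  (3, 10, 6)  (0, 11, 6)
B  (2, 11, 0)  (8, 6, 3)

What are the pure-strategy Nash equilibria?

Pure NE: (A, Q, II)

(A, P, I): Player B can switch to Q (5 → 12). Not NE.
(A, P, II): Player A can switch to B (7 → 10). Not NE.
(A, P, III): Player B can switch to Q (10 → 11). Not NE.
(A, Q, I): Player C can switch to II (1 → 9). Not NE.
(A, Q, II): Player A gets 8, best alternative 6; Player B gets 11, best alternative 3; Player C gets 9, best alternative 6. No profitable deviation — NE.
(A, Q, III): Player A can switch to B (0 → 8). Not NE.
(B, P, I): Player A can switch to A (6 → 12). Not NE.
(B, P, II): Player C can switch to I (3 → 7). Not NE.
(B, P, III): Player A can switch to A (2 → 3). Not NE.
(B, Q, I): Player A can switch to A (5 → 12). Not NE.
(B, Q, II): Player A can switch to A (6 → 8). Not NE.
(The remaining 1 profile has a profitable deviation by the same check.)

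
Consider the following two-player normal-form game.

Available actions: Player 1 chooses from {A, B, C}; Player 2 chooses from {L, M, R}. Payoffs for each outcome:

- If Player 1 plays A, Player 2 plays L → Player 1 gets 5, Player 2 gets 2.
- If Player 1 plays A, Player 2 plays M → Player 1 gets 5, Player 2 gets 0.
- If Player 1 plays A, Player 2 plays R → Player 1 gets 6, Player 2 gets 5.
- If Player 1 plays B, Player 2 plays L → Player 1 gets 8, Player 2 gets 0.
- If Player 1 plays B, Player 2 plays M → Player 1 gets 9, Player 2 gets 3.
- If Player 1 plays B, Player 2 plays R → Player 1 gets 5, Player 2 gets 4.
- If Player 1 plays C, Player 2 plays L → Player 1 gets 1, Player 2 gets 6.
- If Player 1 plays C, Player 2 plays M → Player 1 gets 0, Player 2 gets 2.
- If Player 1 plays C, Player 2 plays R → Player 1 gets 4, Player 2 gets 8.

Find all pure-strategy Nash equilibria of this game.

The unique pure-strategy Nash equilibrium is (A, R).

Mark each player's best response to every combination of opponents' strategies; a profile where every player is best-responding is a pure Nash equilibrium.
Player 1 against L: payoffs 5, 8, 1 → best response B.
Player 1 against M: payoffs 5, 9, 0 → best response B.
Player 1 against R: payoffs 6, 5, 4 → best response A.
Player 2 against A: payoffs 2, 0, 5 → best response R.
Player 2 against B: payoffs 0, 3, 4 → best response R.
Player 2 against C: payoffs 6, 2, 8 → best response R.
Mutual best responses: (A, R).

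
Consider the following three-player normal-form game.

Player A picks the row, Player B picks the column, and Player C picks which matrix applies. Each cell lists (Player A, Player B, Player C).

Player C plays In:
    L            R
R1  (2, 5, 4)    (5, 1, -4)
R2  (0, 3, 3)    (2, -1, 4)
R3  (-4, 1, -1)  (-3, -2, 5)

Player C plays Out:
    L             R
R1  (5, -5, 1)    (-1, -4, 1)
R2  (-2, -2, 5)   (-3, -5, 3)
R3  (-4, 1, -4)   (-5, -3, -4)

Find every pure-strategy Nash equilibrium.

The pure Nash equilibria are (R1, L, In), (R1, R, Out).

(R1, L, In): Player A gets 2, best alternative 0; Player B gets 5, best alternative 1; Player C gets 4, best alternative 1. No profitable deviation — NE.
(R1, L, Out): Player B can switch to R (-5 → -4). Not NE.
(R1, R, In): Player B can switch to L (1 → 5). Not NE.
(R1, R, Out): Player A gets -1, best alternative -3; Player B gets -4, best alternative -5; Player C gets 1, best alternative -4. No profitable deviation — NE.
(R2, L, In): Player A can switch to R1 (0 → 2). Not NE.
(R2, L, Out): Player A can switch to R1 (-2 → 5). Not NE.
(R2, R, In): Player A can switch to R1 (2 → 5). Not NE.
(R2, R, Out): Player A can switch to R1 (-3 → -1). Not NE.
(The remaining 4 profiles each have a profitable deviation by the same check.)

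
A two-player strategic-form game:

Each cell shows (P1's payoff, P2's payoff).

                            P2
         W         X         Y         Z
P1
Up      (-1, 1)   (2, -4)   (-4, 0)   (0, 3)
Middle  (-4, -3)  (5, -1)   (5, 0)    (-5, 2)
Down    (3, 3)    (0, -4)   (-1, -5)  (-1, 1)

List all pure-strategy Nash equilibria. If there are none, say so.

P1 against W: payoffs -1, -4, 3 → best response Down.
P1 against X: payoffs 2, 5, 0 → best response Middle.
P1 against Y: payoffs -4, 5, -1 → best response Middle.
P1 against Z: payoffs 0, -5, -1 → best response Up.
P2 against Up: payoffs 1, -4, 0, 3 → best response Z.
P2 against Middle: payoffs -3, -1, 0, 2 → best response Z.
P2 against Down: payoffs 3, -4, -5, 1 → best response W.
Mutual best responses: (Up, Z); (Down, W).

Pure-strategy Nash equilibria: (Up, Z); (Down, W)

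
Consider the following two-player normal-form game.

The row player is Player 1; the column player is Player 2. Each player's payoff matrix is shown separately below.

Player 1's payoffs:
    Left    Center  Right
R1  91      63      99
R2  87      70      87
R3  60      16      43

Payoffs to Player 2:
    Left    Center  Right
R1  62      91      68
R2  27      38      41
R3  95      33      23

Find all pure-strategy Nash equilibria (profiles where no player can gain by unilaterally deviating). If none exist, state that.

No pure-strategy Nash equilibrium.

(R1, Left): Player 2 can switch to Center (62 → 91). Not NE.
(R1, Center): Player 1 can switch to R2 (63 → 70). Not NE.
(R1, Right): Player 2 can switch to Center (68 → 91). Not NE.
(R2, Left): Player 1 can switch to R1 (87 → 91). Not NE.
(R2, Center): Player 2 can switch to Right (38 → 41). Not NE.
(R2, Right): Player 1 can switch to R1 (87 → 99). Not NE.
(R3, Left): Player 1 can switch to R1 (60 → 91). Not NE.
(R3, Center): Player 1 can switch to R1 (16 → 63). Not NE.
(The remaining 1 profile has a profitable deviation by the same check.)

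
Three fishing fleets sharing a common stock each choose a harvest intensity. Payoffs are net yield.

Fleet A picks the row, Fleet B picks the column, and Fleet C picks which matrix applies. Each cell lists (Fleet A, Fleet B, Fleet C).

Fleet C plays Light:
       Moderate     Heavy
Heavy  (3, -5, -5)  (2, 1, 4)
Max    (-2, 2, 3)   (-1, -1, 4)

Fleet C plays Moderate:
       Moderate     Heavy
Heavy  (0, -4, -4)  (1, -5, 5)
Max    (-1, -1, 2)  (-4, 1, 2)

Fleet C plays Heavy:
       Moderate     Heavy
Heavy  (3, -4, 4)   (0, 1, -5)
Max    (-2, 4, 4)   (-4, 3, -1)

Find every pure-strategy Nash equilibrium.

For each strategy profile, look for a profitable unilateral deviation.
(Heavy, Moderate, Light): Fleet B can switch to Heavy (-5 → 1). Not NE.
(Heavy, Moderate, Moderate): Fleet C can switch to Heavy (-4 → 4). Not NE.
(Heavy, Moderate, Heavy): Fleet B can switch to Heavy (-4 → 1). Not NE.
(Heavy, Heavy, Light): Fleet C can switch to Moderate (4 → 5). Not NE.
(Heavy, Heavy, Moderate): Fleet B can switch to Moderate (-5 → -4). Not NE.
(Heavy, Heavy, Heavy): Fleet C can switch to Light (-5 → 4). Not NE.
(Max, Moderate, Light): Fleet A can switch to Heavy (-2 → 3). Not NE.
(Max, Moderate, Moderate): Fleet A can switch to Heavy (-1 → 0). Not NE.
(Max, Moderate, Heavy): Fleet A can switch to Heavy (-2 → 3). Not NE.
(Max, Heavy, Light): Fleet A can switch to Heavy (-1 → 2). Not NE.
(Max, Heavy, Moderate): Fleet A can switch to Heavy (-4 → 1). Not NE.
(Max, Heavy, Heavy): Fleet A can switch to Heavy (-4 → 0). Not NE.

No pure-strategy Nash equilibrium.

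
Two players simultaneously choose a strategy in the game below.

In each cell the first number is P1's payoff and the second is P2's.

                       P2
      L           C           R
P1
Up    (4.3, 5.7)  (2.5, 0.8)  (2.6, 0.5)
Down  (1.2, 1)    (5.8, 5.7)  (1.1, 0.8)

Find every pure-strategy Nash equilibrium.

The pure Nash equilibria are (Up, L); (Down, C).

Check each profile: it is a Nash equilibrium iff no player can strictly gain by switching unilaterally.
(Up, L): P1 gets 4.3, best alternative 1.2; P2 gets 5.7, best alternative 0.8. No profitable deviation — NE.
(Up, C): P1 can switch to Down (2.5 → 5.8). Not NE.
(Up, R): P2 can switch to L (0.5 → 5.7). Not NE.
(Down, L): P1 can switch to Up (1.2 → 4.3). Not NE.
(Down, C): P1 gets 5.8, best alternative 2.5; P2 gets 5.7, best alternative 1. No profitable deviation — NE.
(Down, R): P1 can switch to Up (1.1 → 2.6). Not NE.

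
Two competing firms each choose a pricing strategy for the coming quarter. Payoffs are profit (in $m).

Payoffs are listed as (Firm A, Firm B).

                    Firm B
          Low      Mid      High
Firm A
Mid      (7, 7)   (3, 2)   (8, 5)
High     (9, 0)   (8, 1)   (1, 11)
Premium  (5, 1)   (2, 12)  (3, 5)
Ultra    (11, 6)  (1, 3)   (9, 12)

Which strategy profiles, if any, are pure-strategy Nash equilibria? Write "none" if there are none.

(Mid, Low): Firm A can switch to High (7 → 9). Not NE.
(Mid, Mid): Firm A can switch to High (3 → 8). Not NE.
(Mid, High): Firm A can switch to Ultra (8 → 9). Not NE.
(High, Low): Firm A can switch to Ultra (9 → 11). Not NE.
(High, Mid): Firm B can switch to High (1 → 11). Not NE.
(High, High): Firm A can switch to Mid (1 → 8). Not NE.
(Ultra, High): Firm A gets 9, best alternative 8; Firm B gets 12, best alternative 6. No profitable deviation — NE.
(The remaining 5 profiles each have a profitable deviation by the same check.)

Pure NE: (Ultra, High)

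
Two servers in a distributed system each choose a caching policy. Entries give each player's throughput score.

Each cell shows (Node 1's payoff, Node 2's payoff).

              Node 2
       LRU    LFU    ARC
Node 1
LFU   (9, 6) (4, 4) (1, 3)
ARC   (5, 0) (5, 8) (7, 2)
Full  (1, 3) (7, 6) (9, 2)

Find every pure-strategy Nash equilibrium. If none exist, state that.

Pure-strategy Nash equilibria: (LFU, LRU), (Full, LFU)

For each strategy profile, look for a profitable unilateral deviation.
(LFU, LRU): Node 1 gets 9, best alternative 5; Node 2 gets 6, best alternative 4. No profitable deviation — NE.
(LFU, LFU): Node 1 can switch to ARC (4 → 5). Not NE.
(LFU, ARC): Node 1 can switch to ARC (1 → 7). Not NE.
(ARC, LRU): Node 1 can switch to LFU (5 → 9). Not NE.
(ARC, LFU): Node 1 can switch to Full (5 → 7). Not NE.
(ARC, ARC): Node 1 can switch to Full (7 → 9). Not NE.
(Full, LRU): Node 1 can switch to LFU (1 → 9). Not NE.
(Full, LFU): Node 1 gets 7, best alternative 5; Node 2 gets 6, best alternative 3. No profitable deviation — NE.
(Full, ARC): Node 2 can switch to LRU (2 → 3). Not NE.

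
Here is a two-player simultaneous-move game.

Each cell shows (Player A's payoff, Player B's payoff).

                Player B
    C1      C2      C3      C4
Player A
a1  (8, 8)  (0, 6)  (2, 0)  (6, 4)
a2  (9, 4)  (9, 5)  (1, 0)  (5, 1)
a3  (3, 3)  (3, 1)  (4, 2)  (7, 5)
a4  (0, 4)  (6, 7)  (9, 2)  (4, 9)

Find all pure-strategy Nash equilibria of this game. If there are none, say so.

Player A against C1: payoffs 8, 9, 3, 0 → best response a2.
Player A against C2: payoffs 0, 9, 3, 6 → best response a2.
Player A against C3: payoffs 2, 1, 4, 9 → best response a4.
Player A against C4: payoffs 6, 5, 7, 4 → best response a3.
Player B against a1: payoffs 8, 6, 0, 4 → best response C1.
Player B against a2: payoffs 4, 5, 0, 1 → best response C2.
Player B against a3: payoffs 3, 1, 2, 5 → best response C4.
Player B against a4: payoffs 4, 7, 2, 9 → best response C4.
Mutual best responses: (a2, C2); (a3, C4).

Pure-strategy Nash equilibria: (a2, C2) and (a3, C4)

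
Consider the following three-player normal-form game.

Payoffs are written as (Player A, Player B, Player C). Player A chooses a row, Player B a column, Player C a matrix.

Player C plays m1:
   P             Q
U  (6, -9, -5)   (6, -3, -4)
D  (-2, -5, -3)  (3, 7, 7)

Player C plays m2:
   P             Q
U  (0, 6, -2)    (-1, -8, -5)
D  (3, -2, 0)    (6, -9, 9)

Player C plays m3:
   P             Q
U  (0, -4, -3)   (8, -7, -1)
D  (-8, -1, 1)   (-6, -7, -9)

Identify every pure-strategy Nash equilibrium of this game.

(U, P, m1): Player B can switch to Q (-9 → -3). Not NE.
(U, P, m2): Player A can switch to D (0 → 3). Not NE.
(U, P, m3): Player C can switch to m2 (-3 → -2). Not NE.
(U, Q, m1): Player C can switch to m3 (-4 → -1). Not NE.
(U, Q, m2): Player A can switch to D (-1 → 6). Not NE.
(U, Q, m3): Player B can switch to P (-7 → -4). Not NE.
(D, P, m1): Player A can switch to U (-2 → 6). Not NE.
(D, P, m2): Player C can switch to m3 (0 → 1). Not NE.
(D, P, m3): Player A can switch to U (-8 → 0). Not NE.
(D, Q, m1): Player A can switch to U (3 → 6). Not NE.
(D, Q, m2): Player B can switch to P (-9 → -2). Not NE.
(D, Q, m3): Player A can switch to U (-6 → 8). Not NE.

This game has no pure Nash equilibrium.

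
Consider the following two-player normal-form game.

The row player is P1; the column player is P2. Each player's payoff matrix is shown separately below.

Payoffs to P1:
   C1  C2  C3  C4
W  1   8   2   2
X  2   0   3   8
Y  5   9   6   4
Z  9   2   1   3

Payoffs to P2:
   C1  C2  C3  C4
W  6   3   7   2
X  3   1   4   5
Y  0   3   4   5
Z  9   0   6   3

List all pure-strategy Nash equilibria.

(W, C1): P1 can switch to X (1 → 2). Not NE.
(W, C2): P1 can switch to Y (8 → 9). Not NE.
(W, C3): P1 can switch to X (2 → 3). Not NE.
(W, C4): P1 can switch to X (2 → 8). Not NE.
(X, C1): P1 can switch to Y (2 → 5). Not NE.
(X, C2): P1 can switch to W (0 → 8). Not NE.
(X, C3): P1 can switch to Y (3 → 6). Not NE.
(X, C4): P1 gets 8, best alternative 4; P2 gets 5, best alternative 4. No profitable deviation — NE.
(Y, C1): P1 can switch to Z (5 → 9). Not NE.
(Y, C2): P2 can switch to C3 (3 → 4). Not NE.
(Y, C3): P2 can switch to C4 (4 → 5). Not NE.
(Y, C4): P1 can switch to X (4 → 8). Not NE.
(Z, C1): P1 gets 9, best alternative 5; P2 gets 9, best alternative 6. No profitable deviation — NE.
(Z, C2): P1 can switch to W (2 → 8). Not NE.
(The remaining 2 profiles each have a profitable deviation by the same check.)

(X, C4), (Z, C1)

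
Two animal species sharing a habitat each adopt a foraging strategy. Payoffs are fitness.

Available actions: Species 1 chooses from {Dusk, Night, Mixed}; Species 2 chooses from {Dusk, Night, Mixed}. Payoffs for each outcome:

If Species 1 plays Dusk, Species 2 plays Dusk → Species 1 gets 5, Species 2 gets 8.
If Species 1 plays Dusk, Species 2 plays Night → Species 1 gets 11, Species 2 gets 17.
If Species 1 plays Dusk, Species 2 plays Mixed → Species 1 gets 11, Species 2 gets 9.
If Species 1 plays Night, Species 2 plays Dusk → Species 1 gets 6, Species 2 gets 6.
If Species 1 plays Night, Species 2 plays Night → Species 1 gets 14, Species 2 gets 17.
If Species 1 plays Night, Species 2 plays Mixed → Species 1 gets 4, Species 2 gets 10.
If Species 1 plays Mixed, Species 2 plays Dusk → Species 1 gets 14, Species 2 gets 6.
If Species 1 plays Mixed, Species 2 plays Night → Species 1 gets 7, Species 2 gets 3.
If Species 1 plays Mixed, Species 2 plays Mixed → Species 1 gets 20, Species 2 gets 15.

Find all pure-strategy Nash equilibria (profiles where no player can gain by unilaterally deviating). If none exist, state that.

The pure Nash equilibria are (Night, Night), (Mixed, Mixed).

Mark each player's best response to every combination of opponents' strategies; a profile where every player is best-responding is a pure Nash equilibrium.
Species 1 against Dusk: payoffs 5, 6, 14 → best response Mixed.
Species 1 against Night: payoffs 11, 14, 7 → best response Night.
Species 1 against Mixed: payoffs 11, 4, 20 → best response Mixed.
Species 2 against Dusk: payoffs 8, 17, 9 → best response Night.
Species 2 against Night: payoffs 6, 17, 10 → best response Night.
Species 2 against Mixed: payoffs 6, 3, 15 → best response Mixed.
Mutual best responses: (Night, Night); (Mixed, Mixed).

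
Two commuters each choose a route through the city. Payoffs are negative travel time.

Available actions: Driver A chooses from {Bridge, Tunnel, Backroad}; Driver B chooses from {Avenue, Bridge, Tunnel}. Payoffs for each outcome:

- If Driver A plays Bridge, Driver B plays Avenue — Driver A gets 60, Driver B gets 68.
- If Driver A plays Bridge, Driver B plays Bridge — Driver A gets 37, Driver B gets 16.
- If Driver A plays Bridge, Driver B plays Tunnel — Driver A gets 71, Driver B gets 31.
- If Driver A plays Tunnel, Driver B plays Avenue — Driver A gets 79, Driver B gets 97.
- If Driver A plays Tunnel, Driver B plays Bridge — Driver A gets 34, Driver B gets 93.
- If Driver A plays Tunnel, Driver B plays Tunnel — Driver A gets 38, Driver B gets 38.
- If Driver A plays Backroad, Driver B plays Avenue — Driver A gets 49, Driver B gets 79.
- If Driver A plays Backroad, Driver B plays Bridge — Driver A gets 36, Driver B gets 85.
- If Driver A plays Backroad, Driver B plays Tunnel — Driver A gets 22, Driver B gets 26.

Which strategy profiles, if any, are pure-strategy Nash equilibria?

Pure NE: (Tunnel, Avenue)

(Bridge, Avenue): Driver A can switch to Tunnel (60 → 79). Not NE.
(Bridge, Bridge): Driver B can switch to Avenue (16 → 68). Not NE.
(Bridge, Tunnel): Driver B can switch to Avenue (31 → 68). Not NE.
(Tunnel, Avenue): Driver A gets 79, best alternative 60; Driver B gets 97, best alternative 93. No profitable deviation — NE.
(Tunnel, Bridge): Driver A can switch to Bridge (34 → 37). Not NE.
(Tunnel, Tunnel): Driver A can switch to Bridge (38 → 71). Not NE.
(Backroad, Avenue): Driver A can switch to Bridge (49 → 60). Not NE.
(Backroad, Bridge): Driver A can switch to Bridge (36 → 37). Not NE.
(Backroad, Tunnel): Driver A can switch to Bridge (22 → 71). Not NE.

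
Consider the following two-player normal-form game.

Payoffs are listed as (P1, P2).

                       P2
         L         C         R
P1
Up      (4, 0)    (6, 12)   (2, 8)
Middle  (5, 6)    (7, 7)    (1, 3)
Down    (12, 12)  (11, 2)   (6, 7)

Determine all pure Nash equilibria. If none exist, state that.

Pure NE: (Down, L)

P1 against L: payoffs 4, 5, 12 → best response Down.
P1 against C: payoffs 6, 7, 11 → best response Down.
P1 against R: payoffs 2, 1, 6 → best response Down.
P2 against Up: payoffs 0, 12, 8 → best response C.
P2 against Middle: payoffs 6, 7, 3 → best response C.
P2 against Down: payoffs 12, 2, 7 → best response L.
Mutual best responses: (Down, L).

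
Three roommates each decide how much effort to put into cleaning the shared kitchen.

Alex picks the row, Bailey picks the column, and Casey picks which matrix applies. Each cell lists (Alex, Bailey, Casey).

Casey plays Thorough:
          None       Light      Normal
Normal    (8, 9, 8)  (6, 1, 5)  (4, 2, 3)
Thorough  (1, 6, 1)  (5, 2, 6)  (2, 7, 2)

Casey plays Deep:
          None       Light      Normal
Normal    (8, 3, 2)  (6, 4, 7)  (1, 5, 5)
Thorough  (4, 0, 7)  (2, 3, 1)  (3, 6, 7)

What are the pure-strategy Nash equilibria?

The pure Nash equilibria are (Normal, None, Thorough) and (Thorough, Normal, Deep).

Alex against (None, Thorough): payoffs 8, 1 → best response Normal.
Alex against (None, Deep): payoffs 8, 4 → best response Normal.
Alex against (Light, Thorough): payoffs 6, 5 → best response Normal.
Alex against (Light, Deep): payoffs 6, 2 → best response Normal.
Alex against (Normal, Thorough): payoffs 4, 2 → best response Normal.
Alex against (Normal, Deep): payoffs 1, 3 → best response Thorough.
Bailey against (Normal, Thorough): payoffs 9, 1, 2 → best response None.
Bailey against (Normal, Deep): payoffs 3, 4, 5 → best response Normal.
Bailey against (Thorough, Thorough): payoffs 6, 2, 7 → best response Normal.
Bailey against (Thorough, Deep): payoffs 0, 3, 6 → best response Normal.
Casey against (Normal, None): payoffs 8, 2 → best response Thorough.
Casey against (Normal, Light): payoffs 5, 7 → best response Deep.
Casey against (Normal, Normal): payoffs 3, 5 → best response Deep.
Casey against (Thorough, None): payoffs 1, 7 → best response Deep.
Casey against (Thorough, Light): payoffs 6, 1 → best response Thorough.
Casey against (Thorough, Normal): payoffs 2, 7 → best response Deep.
Mutual best responses: (Normal, None, Thorough); (Thorough, Normal, Deep).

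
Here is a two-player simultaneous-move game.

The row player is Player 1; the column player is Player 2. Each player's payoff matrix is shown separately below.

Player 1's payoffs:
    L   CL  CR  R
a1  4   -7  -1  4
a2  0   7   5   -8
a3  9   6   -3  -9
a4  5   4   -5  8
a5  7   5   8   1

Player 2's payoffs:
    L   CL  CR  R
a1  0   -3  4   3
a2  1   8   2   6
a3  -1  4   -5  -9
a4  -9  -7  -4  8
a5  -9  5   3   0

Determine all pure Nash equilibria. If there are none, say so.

For each player, find the best response to each opponent profile; mutual best responses are the pure NE.
Player 1 against L: payoffs 4, 0, 9, 5, 7 → best response a3.
Player 1 against CL: payoffs -7, 7, 6, 4, 5 → best response a2.
Player 1 against CR: payoffs -1, 5, -3, -5, 8 → best response a5.
Player 1 against R: payoffs 4, -8, -9, 8, 1 → best response a4.
Player 2 against a1: payoffs 0, -3, 4, 3 → best response CR.
Player 2 against a2: payoffs 1, 8, 2, 6 → best response CL.
Player 2 against a3: payoffs -1, 4, -5, -9 → best response CL.
Player 2 against a4: payoffs -9, -7, -4, 8 → best response R.
Player 2 against a5: payoffs -9, 5, 3, 0 → best response CL.
Mutual best responses: (a2, CL); (a4, R).

Pure-strategy Nash equilibria: (a2, CL), (a4, R)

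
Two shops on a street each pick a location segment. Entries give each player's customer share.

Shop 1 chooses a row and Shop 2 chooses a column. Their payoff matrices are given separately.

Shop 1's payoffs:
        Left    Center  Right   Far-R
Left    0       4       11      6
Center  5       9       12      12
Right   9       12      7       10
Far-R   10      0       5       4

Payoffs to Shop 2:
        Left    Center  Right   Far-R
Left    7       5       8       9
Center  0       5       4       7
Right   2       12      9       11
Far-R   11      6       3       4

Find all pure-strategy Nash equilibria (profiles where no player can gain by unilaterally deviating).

Pure-strategy Nash equilibria: (Center, Far-R); (Right, Center); (Far-R, Left)

Shop 1 against Left: payoffs 0, 5, 9, 10 → best response Far-R.
Shop 1 against Center: payoffs 4, 9, 12, 0 → best response Right.
Shop 1 against Right: payoffs 11, 12, 7, 5 → best response Center.
Shop 1 against Far-R: payoffs 6, 12, 10, 4 → best response Center.
Shop 2 against Left: payoffs 7, 5, 8, 9 → best response Far-R.
Shop 2 against Center: payoffs 0, 5, 4, 7 → best response Far-R.
Shop 2 against Right: payoffs 2, 12, 9, 11 → best response Center.
Shop 2 against Far-R: payoffs 11, 6, 3, 4 → best response Left.
Mutual best responses: (Center, Far-R); (Right, Center); (Far-R, Left).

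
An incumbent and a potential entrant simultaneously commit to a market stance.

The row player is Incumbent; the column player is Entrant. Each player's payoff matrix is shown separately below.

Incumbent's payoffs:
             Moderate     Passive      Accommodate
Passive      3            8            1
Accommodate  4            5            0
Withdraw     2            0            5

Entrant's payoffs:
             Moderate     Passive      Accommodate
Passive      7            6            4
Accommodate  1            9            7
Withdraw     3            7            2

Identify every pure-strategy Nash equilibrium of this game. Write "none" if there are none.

Incumbent against Moderate: payoffs 3, 4, 2 → best response Accommodate.
Incumbent against Passive: payoffs 8, 5, 0 → best response Passive.
Incumbent against Accommodate: payoffs 1, 0, 5 → best response Withdraw.
Entrant against Passive: payoffs 7, 6, 4 → best response Moderate.
Entrant against Accommodate: payoffs 1, 9, 7 → best response Passive.
Entrant against Withdraw: payoffs 3, 7, 2 → best response Passive.
No profile is a mutual best response for all players.

This game has no pure Nash equilibrium.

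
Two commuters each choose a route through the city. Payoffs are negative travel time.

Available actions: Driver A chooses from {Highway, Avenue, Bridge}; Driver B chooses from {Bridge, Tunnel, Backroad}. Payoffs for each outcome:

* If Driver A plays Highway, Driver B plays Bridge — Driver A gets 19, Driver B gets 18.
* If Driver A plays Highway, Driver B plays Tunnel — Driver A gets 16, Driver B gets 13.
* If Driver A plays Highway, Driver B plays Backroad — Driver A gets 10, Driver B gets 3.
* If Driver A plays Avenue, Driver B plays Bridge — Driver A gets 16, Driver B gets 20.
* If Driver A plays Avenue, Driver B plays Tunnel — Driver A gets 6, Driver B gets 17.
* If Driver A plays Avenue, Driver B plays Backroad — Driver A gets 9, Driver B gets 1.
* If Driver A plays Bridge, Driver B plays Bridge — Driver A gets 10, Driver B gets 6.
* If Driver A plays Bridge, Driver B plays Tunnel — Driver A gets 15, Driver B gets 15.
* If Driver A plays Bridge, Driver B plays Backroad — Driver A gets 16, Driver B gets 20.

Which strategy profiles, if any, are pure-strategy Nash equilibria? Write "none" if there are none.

(Highway, Bridge): Driver A gets 19, best alternative 16; Driver B gets 18, best alternative 13. No profitable deviation — NE.
(Highway, Tunnel): Driver B can switch to Bridge (13 → 18). Not NE.
(Highway, Backroad): Driver A can switch to Bridge (10 → 16). Not NE.
(Avenue, Bridge): Driver A can switch to Highway (16 → 19). Not NE.
(Avenue, Tunnel): Driver A can switch to Highway (6 → 16). Not NE.
(Avenue, Backroad): Driver A can switch to Highway (9 → 10). Not NE.
(Bridge, Bridge): Driver A can switch to Highway (10 → 19). Not NE.
(Bridge, Tunnel): Driver A can switch to Highway (15 → 16). Not NE.
(Bridge, Backroad): Driver A gets 16, best alternative 10; Driver B gets 20, best alternative 15. No profitable deviation — NE.

The pure Nash equilibria are (Highway, Bridge), (Bridge, Backroad).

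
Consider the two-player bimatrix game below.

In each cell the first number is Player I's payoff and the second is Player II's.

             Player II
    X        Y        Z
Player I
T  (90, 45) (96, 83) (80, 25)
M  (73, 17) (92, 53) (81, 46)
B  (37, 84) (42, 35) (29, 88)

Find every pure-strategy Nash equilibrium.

(T, X): Player II can switch to Y (45 → 83). Not NE.
(T, Y): Player I gets 96, best alternative 92; Player II gets 83, best alternative 45. No profitable deviation — NE.
(T, Z): Player I can switch to M (80 → 81). Not NE.
(M, X): Player I can switch to T (73 → 90). Not NE.
(M, Y): Player I can switch to T (92 → 96). Not NE.
(M, Z): Player II can switch to Y (46 → 53). Not NE.
(B, X): Player I can switch to T (37 → 90). Not NE.
(B, Y): Player I can switch to T (42 → 96). Not NE.
(B, Z): Player I can switch to T (29 → 80). Not NE.

The unique pure-strategy Nash equilibrium is (T, Y).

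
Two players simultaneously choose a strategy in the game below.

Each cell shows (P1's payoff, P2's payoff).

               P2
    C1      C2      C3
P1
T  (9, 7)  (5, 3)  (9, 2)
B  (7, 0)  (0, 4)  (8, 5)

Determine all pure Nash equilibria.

Pure NE: (T, C1)

P1 against C1: payoffs 9, 7 → best response T.
P1 against C2: payoffs 5, 0 → best response T.
P1 against C3: payoffs 9, 8 → best response T.
P2 against T: payoffs 7, 3, 2 → best response C1.
P2 against B: payoffs 0, 4, 5 → best response C3.
Mutual best responses: (T, C1).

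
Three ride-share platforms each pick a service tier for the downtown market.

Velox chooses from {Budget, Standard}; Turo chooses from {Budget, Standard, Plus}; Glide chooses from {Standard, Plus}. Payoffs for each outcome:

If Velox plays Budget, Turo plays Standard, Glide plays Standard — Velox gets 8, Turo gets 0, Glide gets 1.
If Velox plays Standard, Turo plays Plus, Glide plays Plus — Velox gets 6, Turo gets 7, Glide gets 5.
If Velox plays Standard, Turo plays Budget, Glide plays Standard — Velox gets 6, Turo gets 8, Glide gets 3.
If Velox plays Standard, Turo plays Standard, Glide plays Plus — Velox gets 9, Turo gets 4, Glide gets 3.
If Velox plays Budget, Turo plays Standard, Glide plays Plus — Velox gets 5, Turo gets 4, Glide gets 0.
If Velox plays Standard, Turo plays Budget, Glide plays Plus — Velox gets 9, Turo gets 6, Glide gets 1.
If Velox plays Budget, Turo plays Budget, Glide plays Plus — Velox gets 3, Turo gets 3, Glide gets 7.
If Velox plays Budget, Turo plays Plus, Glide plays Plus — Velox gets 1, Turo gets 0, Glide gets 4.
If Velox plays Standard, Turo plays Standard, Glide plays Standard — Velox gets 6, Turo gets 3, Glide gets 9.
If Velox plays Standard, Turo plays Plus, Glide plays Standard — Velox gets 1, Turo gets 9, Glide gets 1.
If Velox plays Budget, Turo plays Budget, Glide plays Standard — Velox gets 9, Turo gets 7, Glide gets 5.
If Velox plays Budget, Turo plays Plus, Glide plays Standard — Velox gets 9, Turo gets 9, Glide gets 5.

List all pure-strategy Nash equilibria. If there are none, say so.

(Budget, Plus, Standard), (Standard, Plus, Plus)

For each player, find the best response to each opponent profile; mutual best responses are the pure NE.
Velox against (Budget, Standard): payoffs 9, 6 → best response Budget.
Velox against (Budget, Plus): payoffs 3, 9 → best response Standard.
Velox against (Standard, Standard): payoffs 8, 6 → best response Budget.
Velox against (Standard, Plus): payoffs 5, 9 → best response Standard.
Velox against (Plus, Standard): payoffs 9, 1 → best response Budget.
Velox against (Plus, Plus): payoffs 1, 6 → best response Standard.
Turo against (Budget, Standard): payoffs 7, 0, 9 → best response Plus.
Turo against (Budget, Plus): payoffs 3, 4, 0 → best response Standard.
Turo against (Standard, Standard): payoffs 8, 3, 9 → best response Plus.
Turo against (Standard, Plus): payoffs 6, 4, 7 → best response Plus.
Glide against (Budget, Budget): payoffs 5, 7 → best response Plus.
Glide against (Budget, Standard): payoffs 1, 0 → best response Standard.
Glide against (Budget, Plus): payoffs 5, 4 → best response Standard.
Glide against (Standard, Budget): payoffs 3, 1 → best response Standard.
Glide against (Standard, Standard): payoffs 9, 3 → best response Standard.
Glide against (Standard, Plus): payoffs 1, 5 → best response Plus.
Mutual best responses: (Budget, Plus, Standard); (Standard, Plus, Plus).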